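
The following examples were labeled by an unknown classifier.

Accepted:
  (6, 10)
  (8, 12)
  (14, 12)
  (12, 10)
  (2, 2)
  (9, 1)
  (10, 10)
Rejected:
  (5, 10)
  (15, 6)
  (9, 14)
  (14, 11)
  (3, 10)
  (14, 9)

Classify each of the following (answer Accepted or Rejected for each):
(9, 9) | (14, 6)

Accepted, Accepted

The classifier is using: sum is even.
(9, 9): Accepted (9+9 = 18).
(14, 6): Accepted (14+6 = 20).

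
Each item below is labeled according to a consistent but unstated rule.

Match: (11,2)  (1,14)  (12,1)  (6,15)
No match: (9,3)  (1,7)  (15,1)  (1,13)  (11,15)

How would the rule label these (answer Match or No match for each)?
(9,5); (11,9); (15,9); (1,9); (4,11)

No match, No match, No match, No match, Match

All 'Match' examples share one property — sum is odd — and every 'No match' example lacks it.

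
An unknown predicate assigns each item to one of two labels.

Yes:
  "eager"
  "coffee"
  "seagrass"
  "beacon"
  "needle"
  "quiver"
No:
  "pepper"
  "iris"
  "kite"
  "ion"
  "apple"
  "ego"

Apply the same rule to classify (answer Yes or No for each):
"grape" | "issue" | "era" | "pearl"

No, Yes, No, No

One predicate separates the groups cleanly: has ≥ 3 vowels.
"grape": 2 vowels, does not fit → No.
"issue": 3 vowels, meets the rule → Yes.
"era": 2 vowels, does not fit → No.
"pearl": 2 vowels, does not fit → No.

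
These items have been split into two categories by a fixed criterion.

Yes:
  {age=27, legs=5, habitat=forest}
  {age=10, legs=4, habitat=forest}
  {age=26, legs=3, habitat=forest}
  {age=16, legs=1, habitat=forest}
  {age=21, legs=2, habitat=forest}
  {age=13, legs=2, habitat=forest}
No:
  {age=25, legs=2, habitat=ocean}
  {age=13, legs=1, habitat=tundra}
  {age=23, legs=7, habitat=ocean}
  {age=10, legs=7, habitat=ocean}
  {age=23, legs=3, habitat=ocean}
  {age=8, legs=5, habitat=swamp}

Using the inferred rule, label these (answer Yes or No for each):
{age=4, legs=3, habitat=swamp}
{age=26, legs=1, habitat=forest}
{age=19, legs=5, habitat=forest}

The rule appears to be: habitat is forest.

No, Yes, Yes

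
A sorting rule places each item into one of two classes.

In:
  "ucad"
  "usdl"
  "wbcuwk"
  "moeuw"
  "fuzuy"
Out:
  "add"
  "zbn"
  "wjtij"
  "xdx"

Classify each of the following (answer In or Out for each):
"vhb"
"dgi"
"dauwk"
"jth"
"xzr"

Out, Out, In, Out, Out

Every 'In' example satisfies: contains 'u'. None of the 'Out' examples do.
Out: "vhb", since no 'u'. Out: "dgi", since no 'u'. In: "dauwk", since has 'u'. Out: "jth", since no 'u'. Out: "xzr", since no 'u'.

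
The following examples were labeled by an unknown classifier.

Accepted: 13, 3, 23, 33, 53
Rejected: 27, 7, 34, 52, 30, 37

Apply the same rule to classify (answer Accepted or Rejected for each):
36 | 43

Rejected, Accepted

One predicate separates the groups cleanly: ends in digit 3.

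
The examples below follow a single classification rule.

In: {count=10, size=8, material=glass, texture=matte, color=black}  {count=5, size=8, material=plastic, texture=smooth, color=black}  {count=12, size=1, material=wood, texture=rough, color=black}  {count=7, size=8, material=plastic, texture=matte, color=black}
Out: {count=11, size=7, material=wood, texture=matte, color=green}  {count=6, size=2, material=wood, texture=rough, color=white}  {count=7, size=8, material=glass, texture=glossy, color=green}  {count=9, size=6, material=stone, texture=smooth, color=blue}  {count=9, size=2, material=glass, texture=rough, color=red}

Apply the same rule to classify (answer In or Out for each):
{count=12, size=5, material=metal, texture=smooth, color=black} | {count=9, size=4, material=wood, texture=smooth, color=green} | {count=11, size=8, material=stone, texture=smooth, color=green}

Looking at the examples, the only property every 'In' case has and every 'Out' case lacks is: color is black.
{count=12, size=5, material=metal, texture=smooth, color=black} — color is black, hence In.
{count=9, size=4, material=wood, texture=smooth, color=green} — color is green, hence Out.
{count=11, size=8, material=stone, texture=smooth, color=green} — color is green, hence Out.

In, Out, Out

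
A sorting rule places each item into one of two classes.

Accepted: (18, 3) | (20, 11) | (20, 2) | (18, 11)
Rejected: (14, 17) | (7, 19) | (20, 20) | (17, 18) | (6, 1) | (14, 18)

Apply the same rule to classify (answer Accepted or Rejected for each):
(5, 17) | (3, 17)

Rejected, Rejected

Rule: first > second AND sum ≥ 21. This holds for each 'Accepted' example and fails for each 'Rejected' one.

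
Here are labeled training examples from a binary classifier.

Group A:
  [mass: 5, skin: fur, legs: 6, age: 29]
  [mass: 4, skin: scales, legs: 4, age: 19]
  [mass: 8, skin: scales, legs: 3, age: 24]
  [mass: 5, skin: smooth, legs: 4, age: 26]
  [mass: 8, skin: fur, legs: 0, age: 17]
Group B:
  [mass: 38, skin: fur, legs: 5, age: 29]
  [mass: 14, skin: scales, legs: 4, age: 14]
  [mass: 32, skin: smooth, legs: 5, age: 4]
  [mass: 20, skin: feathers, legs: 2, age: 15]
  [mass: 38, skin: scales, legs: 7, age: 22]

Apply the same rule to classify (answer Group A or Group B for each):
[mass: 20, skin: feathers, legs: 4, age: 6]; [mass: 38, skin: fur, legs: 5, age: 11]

The rule appears to be: mass ≤ 8.

Group B, Group B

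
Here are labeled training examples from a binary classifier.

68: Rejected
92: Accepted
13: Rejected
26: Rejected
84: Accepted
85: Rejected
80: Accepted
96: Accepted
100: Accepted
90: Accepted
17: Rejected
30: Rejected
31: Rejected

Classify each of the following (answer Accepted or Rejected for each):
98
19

Accepted, Rejected

A rule that fits every label: even AND at least 80 — true of each 'Accepted' example, false of each 'Rejected' one.
98: Accepted (98 is even, 98 ≥ 80). 19: Rejected (19 is odd, 19 < 80).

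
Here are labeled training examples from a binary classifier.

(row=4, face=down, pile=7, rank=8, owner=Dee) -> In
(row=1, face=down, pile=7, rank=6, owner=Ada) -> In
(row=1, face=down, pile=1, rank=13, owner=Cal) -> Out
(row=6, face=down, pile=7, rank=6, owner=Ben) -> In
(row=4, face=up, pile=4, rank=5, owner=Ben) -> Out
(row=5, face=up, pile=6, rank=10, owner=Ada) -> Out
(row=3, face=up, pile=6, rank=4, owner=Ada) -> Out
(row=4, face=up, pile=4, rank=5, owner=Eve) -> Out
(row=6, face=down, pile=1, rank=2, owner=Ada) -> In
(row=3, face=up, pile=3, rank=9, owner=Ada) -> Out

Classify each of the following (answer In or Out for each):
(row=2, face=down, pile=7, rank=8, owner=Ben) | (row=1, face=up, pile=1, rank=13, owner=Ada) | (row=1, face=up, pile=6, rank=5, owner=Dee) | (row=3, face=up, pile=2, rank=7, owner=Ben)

A rule that fits every label: face is down AND rank ≤ 8 — true of each 'In' example, false of each 'Out' one.
(row=2, face=down, pile=7, rank=8, owner=Ben): In (face is down, rank = 8).
(row=1, face=up, pile=1, rank=13, owner=Ada): Out (face is up, rank = 13).
(row=1, face=up, pile=6, rank=5, owner=Dee): Out (face is up, rank = 5).
(row=3, face=up, pile=2, rank=7, owner=Ben): Out (face is up, rank = 7).

In, Out, Out, Out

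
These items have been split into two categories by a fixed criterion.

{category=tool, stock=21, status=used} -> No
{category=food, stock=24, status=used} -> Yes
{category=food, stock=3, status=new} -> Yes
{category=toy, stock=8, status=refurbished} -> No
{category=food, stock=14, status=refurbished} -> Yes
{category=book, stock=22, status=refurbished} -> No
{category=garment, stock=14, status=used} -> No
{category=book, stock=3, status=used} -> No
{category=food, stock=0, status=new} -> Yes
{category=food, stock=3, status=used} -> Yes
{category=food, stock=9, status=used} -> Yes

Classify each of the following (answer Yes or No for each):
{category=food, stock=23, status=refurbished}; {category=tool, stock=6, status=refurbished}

The classifier is using: category is food.
{category=food, stock=23, status=refurbished} → category is food → Yes.
{category=tool, stock=6, status=refurbished} → category is tool → No.

Yes, No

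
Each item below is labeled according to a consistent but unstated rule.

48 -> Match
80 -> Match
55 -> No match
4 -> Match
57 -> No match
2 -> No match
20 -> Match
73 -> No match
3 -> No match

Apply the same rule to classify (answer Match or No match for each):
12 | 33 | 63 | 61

Match, No match, No match, No match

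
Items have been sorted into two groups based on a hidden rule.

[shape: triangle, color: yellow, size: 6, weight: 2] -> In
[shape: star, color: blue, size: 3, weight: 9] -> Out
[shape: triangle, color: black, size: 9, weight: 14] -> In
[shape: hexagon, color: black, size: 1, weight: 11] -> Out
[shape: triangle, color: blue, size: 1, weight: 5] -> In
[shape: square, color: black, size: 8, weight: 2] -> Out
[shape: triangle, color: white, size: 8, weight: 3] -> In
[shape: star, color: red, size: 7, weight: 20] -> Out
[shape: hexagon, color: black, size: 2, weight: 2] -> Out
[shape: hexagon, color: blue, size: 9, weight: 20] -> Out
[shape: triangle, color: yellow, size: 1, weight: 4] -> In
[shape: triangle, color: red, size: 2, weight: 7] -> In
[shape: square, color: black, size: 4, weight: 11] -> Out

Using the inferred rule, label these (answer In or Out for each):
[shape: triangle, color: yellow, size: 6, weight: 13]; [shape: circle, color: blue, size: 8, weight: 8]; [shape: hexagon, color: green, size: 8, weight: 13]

Comparing the two groups points to one rule — shape is triangle.
[shape: triangle, color: yellow, size: 6, weight: 13]: shape is triangle — meets the rule, so In.
[shape: circle, color: blue, size: 8, weight: 8]: shape is circle — fails this test, so Out.
[shape: hexagon, color: green, size: 8, weight: 13]: shape is hexagon — fails this test, so Out.

In, Out, Out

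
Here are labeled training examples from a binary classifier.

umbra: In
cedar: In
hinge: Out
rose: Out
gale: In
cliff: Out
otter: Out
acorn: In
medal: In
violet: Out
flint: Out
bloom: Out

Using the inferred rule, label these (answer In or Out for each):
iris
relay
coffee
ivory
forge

The common property of the 'In' items is: contains 'a'. No 'Out' item has it.
iris: no 'a' — doesn't match, so Out.
relay: has 'a' — matches, so In.
coffee: no 'a' — doesn't match, so Out.
ivory: no 'a' — doesn't match, so Out.
forge: no 'a' — doesn't match, so Out.

Out, In, Out, Out, Out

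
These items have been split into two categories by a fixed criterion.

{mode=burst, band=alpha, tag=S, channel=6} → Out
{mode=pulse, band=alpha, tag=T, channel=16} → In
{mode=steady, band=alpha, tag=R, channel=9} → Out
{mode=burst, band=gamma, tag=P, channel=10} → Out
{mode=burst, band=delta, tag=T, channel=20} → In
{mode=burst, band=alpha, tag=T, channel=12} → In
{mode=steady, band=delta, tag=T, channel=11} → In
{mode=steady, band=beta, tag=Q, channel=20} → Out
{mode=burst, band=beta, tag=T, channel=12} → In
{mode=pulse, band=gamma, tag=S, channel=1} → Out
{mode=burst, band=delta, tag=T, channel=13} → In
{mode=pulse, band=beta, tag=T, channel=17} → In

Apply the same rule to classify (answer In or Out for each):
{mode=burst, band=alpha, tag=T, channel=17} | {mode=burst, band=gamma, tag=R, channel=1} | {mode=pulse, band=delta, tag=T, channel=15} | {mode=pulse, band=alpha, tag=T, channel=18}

In, Out, In, In

One predicate separates the groups cleanly: tag is T.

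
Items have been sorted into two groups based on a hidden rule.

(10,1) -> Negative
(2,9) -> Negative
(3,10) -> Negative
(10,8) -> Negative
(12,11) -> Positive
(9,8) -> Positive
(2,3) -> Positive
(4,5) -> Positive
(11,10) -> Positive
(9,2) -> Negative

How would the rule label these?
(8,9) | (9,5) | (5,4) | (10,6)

Positive, Negative, Positive, Negative

Rule: |first − second| ≤ 1. This holds for each 'Positive' example and fails for each 'Negative' one.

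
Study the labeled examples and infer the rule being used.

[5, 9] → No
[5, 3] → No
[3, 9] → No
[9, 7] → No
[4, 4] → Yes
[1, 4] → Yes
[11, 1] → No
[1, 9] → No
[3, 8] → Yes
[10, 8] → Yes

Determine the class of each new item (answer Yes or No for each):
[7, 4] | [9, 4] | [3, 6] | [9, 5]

Yes, Yes, Yes, No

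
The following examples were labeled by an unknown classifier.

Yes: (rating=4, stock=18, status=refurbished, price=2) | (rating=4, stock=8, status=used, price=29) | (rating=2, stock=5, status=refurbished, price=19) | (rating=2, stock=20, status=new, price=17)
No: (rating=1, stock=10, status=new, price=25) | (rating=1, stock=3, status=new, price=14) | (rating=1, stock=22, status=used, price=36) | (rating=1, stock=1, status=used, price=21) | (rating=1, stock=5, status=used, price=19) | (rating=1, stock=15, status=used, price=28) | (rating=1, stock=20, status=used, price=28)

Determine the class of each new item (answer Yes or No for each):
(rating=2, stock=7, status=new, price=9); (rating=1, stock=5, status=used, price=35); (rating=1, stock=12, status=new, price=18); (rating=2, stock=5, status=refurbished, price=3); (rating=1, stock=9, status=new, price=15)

Yes, No, No, Yes, No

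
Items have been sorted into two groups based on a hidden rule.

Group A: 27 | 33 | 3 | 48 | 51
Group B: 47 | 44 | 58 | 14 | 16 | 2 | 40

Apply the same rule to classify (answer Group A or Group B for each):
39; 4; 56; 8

Group A, Group B, Group B, Group B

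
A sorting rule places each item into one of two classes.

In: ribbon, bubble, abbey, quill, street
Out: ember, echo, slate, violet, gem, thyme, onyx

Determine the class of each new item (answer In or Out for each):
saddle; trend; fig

In, Out, Out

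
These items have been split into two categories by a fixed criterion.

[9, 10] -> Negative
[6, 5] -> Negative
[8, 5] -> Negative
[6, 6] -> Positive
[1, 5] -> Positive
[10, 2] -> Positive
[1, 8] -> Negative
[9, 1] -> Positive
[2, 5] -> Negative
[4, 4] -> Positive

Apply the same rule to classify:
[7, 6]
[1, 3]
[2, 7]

Comparing the two groups points to one rule — sum is even.
[7, 6] — 7+6 = 13, hence Negative.
[1, 3] — 1+3 = 4, hence Positive.
[2, 7] — 2+7 = 9, hence Negative.

Negative, Positive, Negative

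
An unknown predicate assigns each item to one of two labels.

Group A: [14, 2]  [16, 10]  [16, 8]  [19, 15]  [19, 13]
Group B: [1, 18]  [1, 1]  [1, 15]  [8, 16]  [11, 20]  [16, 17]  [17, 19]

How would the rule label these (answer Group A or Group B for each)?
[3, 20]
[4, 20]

Rule: first > second. This holds for each 'Group A' example and fails for each 'Group B' one.
Group B: [3, 20], since 3 < 20. Group B: [4, 20], since 4 < 20.

Group B, Group B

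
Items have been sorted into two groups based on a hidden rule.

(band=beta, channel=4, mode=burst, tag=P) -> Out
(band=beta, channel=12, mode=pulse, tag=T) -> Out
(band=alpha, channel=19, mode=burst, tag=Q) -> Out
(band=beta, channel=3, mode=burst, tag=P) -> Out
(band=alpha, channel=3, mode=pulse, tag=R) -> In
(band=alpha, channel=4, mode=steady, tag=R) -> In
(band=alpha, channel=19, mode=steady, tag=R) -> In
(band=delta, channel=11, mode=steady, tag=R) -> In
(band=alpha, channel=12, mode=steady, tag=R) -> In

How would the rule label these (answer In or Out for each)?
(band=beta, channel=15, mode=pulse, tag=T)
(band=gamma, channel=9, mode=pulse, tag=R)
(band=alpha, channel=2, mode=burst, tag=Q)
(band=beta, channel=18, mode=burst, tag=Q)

Out, In, Out, Out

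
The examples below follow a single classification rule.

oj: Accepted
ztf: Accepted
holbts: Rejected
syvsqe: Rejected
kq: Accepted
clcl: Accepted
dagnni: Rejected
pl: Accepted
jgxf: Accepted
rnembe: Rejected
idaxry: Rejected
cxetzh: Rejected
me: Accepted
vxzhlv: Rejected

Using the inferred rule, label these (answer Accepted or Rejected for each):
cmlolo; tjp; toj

Rejected, Accepted, Accepted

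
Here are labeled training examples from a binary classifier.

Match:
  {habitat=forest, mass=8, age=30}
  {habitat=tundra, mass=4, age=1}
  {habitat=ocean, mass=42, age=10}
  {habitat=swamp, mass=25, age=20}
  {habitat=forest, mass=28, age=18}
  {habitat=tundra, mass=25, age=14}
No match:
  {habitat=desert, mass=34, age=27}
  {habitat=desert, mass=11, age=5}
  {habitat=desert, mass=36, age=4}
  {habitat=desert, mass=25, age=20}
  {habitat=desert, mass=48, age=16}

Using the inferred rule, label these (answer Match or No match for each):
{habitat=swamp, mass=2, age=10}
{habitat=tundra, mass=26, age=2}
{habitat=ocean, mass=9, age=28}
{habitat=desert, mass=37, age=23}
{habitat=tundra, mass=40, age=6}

Match, Match, Match, No match, Match

The classifier is using: habitat is not desert.
{habitat=swamp, mass=2, age=10} — habitat is swamp, hence Match.
{habitat=tundra, mass=26, age=2} — habitat is tundra, hence Match.
{habitat=ocean, mass=9, age=28} — habitat is ocean, hence Match.
{habitat=desert, mass=37, age=23} — habitat is desert, hence No match.
{habitat=tundra, mass=40, age=6} — habitat is tundra, hence Match.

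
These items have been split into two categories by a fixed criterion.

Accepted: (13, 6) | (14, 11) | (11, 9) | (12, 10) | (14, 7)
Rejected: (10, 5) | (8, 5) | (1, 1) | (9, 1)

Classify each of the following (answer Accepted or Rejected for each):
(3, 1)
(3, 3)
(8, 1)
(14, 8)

Rejected, Rejected, Rejected, Accepted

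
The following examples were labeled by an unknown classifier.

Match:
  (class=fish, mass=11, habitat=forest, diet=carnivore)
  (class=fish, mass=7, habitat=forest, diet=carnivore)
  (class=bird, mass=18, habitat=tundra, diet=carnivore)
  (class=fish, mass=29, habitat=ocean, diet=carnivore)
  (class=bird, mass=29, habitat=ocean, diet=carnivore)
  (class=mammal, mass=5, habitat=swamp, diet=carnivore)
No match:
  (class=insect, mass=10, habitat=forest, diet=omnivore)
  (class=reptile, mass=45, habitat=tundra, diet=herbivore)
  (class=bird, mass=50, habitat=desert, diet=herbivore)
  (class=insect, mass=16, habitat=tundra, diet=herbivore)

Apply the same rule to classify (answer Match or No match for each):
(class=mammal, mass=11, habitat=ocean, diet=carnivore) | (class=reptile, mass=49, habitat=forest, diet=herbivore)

A rule that fits every label: diet is carnivore — true of each 'Match' example, false of each 'No match' one.
(class=mammal, mass=11, habitat=ocean, diet=carnivore): diet is carnivore, qualifies → Match.
(class=reptile, mass=49, habitat=forest, diet=herbivore): diet is herbivore, does not satisfy this → No match.

Match, No match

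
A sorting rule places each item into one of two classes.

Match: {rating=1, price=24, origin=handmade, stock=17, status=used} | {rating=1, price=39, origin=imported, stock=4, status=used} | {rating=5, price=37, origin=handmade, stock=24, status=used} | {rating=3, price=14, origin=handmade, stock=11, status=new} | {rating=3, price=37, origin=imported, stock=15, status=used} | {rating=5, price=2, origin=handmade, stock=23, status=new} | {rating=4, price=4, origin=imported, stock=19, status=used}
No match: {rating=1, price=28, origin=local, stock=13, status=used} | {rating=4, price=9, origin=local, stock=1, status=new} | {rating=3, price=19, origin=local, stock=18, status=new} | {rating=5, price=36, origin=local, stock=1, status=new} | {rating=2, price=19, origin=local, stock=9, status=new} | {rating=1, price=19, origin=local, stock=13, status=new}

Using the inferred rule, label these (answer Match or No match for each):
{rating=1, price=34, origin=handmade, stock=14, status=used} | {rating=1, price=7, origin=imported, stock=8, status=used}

Match, Match

All 'Match' examples share one property — origin is not local — and every 'No match' example lacks it.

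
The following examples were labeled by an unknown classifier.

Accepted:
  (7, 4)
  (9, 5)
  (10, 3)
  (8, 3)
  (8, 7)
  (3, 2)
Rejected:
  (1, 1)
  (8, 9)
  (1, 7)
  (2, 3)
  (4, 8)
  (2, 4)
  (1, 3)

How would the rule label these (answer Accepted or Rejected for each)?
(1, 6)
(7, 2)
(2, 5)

All 'Accepted' examples share one property — first > second — and every 'Rejected' example lacks it.

Rejected, Accepted, Rejected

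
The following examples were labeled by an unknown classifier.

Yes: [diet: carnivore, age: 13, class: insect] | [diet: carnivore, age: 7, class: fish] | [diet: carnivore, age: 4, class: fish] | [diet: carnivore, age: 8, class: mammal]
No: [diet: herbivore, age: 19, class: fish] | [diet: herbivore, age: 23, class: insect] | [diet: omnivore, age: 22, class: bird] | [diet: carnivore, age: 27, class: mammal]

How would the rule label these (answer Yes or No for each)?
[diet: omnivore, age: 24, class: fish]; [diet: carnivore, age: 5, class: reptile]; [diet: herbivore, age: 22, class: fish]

No, Yes, No

A rule that fits every label: age ≤ 13 — true of each 'Yes' example, false of each 'No' one.
No: [diet: omnivore, age: 24, class: fish], since age = 24. Yes: [diet: carnivore, age: 5, class: reptile], since age = 5. No: [diet: herbivore, age: 22, class: fish], since age = 22.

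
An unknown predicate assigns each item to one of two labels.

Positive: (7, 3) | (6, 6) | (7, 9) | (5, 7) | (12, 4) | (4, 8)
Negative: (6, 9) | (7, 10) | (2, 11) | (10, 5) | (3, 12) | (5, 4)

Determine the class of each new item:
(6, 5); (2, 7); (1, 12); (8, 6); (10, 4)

Negative, Negative, Negative, Positive, Positive

Comparing the two groups points to one rule — sum is even.
(6, 5): Negative (6+5 = 11). (2, 7): Negative (2+7 = 9). (1, 12): Negative (1+12 = 13). (8, 6): Positive (8+6 = 14). (10, 4): Positive (10+4 = 14).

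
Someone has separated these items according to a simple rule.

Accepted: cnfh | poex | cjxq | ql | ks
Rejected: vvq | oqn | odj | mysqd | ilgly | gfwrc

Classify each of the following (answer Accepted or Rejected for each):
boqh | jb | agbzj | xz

Accepted, Accepted, Rejected, Accepted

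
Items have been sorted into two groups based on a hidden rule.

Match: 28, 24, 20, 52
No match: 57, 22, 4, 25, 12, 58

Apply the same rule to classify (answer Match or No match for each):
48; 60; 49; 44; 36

Match, Match, No match, Match, Match

'Match' ⟺ multiple of 4 AND at least 20.
48 → 48 = 4·12, 48 ≥ 20 → Match. 60 → 60 = 4·15, 60 ≥ 20 → Match. 49 → 49 = 4·12 + 1, 49 ≥ 20 → No match. 44 → 44 = 4·11, 44 ≥ 20 → Match. 36 → 36 = 4·9, 36 ≥ 20 → Match.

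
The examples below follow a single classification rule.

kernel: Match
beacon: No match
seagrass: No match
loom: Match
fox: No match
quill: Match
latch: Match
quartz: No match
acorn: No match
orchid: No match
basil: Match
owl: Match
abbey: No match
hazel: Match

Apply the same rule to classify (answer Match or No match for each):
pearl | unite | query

Looking at the examples, the only property every 'Match' case has and every 'No match' case lacks is: contains 'l'.

Match, No match, No match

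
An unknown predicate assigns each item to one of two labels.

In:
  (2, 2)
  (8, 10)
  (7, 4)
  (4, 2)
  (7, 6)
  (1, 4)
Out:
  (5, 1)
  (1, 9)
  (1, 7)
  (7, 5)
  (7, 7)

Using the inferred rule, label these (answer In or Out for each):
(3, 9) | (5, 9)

Out, Out

The rule appears to be: second is even.
(3, 9): second 9, fails this test → Out. (5, 9): second 9, fails this test → Out.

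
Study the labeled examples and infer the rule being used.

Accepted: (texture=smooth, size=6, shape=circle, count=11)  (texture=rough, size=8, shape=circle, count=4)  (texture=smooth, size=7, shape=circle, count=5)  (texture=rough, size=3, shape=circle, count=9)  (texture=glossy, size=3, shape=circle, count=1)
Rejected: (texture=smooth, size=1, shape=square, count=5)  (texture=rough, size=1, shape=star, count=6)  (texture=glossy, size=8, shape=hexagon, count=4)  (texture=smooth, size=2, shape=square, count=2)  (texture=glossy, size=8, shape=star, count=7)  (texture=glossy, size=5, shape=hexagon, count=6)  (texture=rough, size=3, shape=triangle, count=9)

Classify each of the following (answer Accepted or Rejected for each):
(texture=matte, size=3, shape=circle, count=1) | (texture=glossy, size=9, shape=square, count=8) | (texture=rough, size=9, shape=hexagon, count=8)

Accepted, Rejected, Rejected

The distinguishing property — shape is circle — holds for all the 'Accepted' cases and none of the 'Rejected' cases.
(texture=matte, size=3, shape=circle, count=1) → shape is circle → Accepted.
(texture=glossy, size=9, shape=square, count=8) → shape is square → Rejected.
(texture=rough, size=9, shape=hexagon, count=8) → shape is hexagon → Rejected.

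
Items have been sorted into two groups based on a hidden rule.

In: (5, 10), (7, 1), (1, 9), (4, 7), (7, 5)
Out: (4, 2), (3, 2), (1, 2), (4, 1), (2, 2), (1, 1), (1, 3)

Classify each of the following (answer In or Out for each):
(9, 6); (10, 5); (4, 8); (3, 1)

The common property of the 'In' items is: sum ≥ 8. No 'Out' item has it.
(9, 6): 9+6 = 15 — qualifies, so In.
(10, 5): 10+5 = 15 — qualifies, so In.
(4, 8): 4+8 = 12 — qualifies, so In.
(3, 1): 3+1 = 4 — does not satisfy this, so Out.

In, In, In, Out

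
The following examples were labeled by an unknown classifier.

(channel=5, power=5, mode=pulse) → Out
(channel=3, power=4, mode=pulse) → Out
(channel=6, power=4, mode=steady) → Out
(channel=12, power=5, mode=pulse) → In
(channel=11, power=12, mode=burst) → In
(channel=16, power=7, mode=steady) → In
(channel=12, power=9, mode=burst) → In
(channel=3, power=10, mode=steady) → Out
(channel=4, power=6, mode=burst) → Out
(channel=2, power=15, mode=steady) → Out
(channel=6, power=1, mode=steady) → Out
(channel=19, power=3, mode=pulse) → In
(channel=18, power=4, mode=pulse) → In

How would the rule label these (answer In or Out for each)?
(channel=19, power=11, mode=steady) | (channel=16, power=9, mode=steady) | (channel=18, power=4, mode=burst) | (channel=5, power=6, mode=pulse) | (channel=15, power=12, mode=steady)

In, In, In, Out, In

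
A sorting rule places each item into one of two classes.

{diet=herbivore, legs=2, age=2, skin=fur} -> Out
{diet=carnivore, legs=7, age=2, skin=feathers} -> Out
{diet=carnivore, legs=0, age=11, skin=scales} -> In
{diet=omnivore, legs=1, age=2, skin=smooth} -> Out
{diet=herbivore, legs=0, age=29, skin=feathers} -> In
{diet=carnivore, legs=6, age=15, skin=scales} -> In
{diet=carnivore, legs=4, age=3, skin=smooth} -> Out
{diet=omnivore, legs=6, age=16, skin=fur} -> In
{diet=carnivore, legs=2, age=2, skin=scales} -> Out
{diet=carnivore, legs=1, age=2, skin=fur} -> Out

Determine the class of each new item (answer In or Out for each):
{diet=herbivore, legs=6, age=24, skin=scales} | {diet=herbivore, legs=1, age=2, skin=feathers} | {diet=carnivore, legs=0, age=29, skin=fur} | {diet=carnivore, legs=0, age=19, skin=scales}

In, Out, In, In

The classifier is using: age ≥ 11.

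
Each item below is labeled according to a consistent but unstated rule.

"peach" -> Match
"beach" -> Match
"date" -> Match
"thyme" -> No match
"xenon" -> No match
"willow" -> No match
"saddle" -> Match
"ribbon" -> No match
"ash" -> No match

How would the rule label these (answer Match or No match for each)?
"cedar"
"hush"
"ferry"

Match, No match, No match

The pattern is that an item is 'Match' exactly when: contains 'a' AND contains 'e'.
"cedar": has 'a', has 'e', meets the rule → Match.
"hush": no 'a', no 'e', fails the rule → No match.
"ferry": no 'a', has 'e', fails the rule → No match.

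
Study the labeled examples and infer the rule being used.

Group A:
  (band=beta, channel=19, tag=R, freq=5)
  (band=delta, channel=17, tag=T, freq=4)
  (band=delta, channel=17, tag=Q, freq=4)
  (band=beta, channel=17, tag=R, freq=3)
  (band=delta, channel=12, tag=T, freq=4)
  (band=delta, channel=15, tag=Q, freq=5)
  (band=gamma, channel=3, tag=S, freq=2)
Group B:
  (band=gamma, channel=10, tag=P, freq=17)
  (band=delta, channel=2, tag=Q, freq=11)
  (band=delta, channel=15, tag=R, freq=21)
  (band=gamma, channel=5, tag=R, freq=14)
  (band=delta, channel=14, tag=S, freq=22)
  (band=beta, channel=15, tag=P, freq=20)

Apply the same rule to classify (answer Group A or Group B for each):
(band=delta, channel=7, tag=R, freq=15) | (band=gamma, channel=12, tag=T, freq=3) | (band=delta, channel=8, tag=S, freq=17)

A rule that fits every label: freq ≤ 5 — true of each 'Group A' example, false of each 'Group B' one.

Group B, Group A, Group B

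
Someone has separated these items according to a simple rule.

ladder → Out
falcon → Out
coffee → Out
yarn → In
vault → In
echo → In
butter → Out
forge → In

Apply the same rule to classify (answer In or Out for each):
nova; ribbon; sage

In, Out, In

Every 'In' example satisfies: length ≤ 5. None of the 'Out' examples do.
nova: length 4, meets the rule → In. ribbon: length 6, doesn't match → Out. sage: length 4, meets the rule → In.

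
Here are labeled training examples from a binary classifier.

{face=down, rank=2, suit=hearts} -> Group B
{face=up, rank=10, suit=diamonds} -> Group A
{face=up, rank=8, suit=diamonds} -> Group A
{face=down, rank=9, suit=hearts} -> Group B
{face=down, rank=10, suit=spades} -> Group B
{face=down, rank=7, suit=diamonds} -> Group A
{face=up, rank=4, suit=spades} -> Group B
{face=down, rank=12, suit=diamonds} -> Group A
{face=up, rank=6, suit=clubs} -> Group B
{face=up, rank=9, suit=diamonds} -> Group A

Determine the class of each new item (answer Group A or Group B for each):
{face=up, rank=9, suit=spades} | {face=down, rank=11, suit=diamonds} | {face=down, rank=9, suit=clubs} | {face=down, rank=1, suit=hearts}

Group B, Group A, Group B, Group B

A rule that fits every label: suit is diamonds — true of each 'Group A' example, false of each 'Group B' one.
{face=up, rank=9, suit=spades}: suit is spades — fails this test, so Group B. {face=down, rank=11, suit=diamonds}: suit is diamonds — checks out, so Group A. {face=down, rank=9, suit=clubs}: suit is clubs — fails this test, so Group B. {face=down, rank=1, suit=hearts}: suit is hearts — fails this test, so Group B.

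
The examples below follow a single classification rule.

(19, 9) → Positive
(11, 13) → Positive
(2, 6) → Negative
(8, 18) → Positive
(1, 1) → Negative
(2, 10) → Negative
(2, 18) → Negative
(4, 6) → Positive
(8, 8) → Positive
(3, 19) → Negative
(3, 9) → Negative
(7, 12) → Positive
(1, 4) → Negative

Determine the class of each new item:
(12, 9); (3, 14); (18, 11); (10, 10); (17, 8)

The pattern is that an item is 'Positive' exactly when: first ≥ 4.
(12, 9): first 12 — checks out, so Positive. (3, 14): first 3 — fails the rule, so Negative. (18, 11): first 18 — checks out, so Positive. (10, 10): first 10 — checks out, so Positive. (17, 8): first 17 — checks out, so Positive.

Positive, Negative, Positive, Positive, Positive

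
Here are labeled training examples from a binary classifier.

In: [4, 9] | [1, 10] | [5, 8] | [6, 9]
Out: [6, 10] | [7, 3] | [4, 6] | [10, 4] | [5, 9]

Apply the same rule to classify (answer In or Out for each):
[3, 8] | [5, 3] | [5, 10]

Rule: sum is odd. This holds for each 'In' example and fails for each 'Out' one.
[3, 8] → 3+8 = 11 → In.
[5, 3] → 5+3 = 8 → Out.
[5, 10] → 5+10 = 15 → In.

In, Out, In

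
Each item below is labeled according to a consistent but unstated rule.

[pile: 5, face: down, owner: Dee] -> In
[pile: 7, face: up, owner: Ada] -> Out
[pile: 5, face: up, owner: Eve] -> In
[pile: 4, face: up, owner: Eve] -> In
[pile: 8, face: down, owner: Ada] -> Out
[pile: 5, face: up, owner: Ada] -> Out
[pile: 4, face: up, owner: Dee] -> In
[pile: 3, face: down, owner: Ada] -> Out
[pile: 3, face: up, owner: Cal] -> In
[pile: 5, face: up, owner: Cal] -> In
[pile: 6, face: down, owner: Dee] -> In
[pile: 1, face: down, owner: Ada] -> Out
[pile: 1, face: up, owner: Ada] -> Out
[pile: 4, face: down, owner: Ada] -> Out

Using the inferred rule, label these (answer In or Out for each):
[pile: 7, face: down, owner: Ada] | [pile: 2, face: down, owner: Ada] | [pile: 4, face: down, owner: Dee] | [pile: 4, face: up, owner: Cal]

Out, Out, In, In

Looking at the examples, the only property every 'In' case has and every 'Out' case lacks is: owner is not Ada.
[pile: 7, face: down, owner: Ada] — owner is Ada, hence Out.
[pile: 2, face: down, owner: Ada] — owner is Ada, hence Out.
[pile: 4, face: down, owner: Dee] — owner is Dee, hence In.
[pile: 4, face: up, owner: Cal] — owner is Cal, hence In.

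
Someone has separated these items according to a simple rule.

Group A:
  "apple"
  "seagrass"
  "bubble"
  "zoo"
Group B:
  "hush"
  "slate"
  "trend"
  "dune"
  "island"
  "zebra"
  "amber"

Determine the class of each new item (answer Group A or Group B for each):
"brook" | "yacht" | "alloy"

Group A, Group B, Group A

The common property of the 'Group A' items is: has a double letter. No 'Group B' item has it.
"brook": 'oo' doubled, passes → Group A. "yacht": no doubled letter, doesn't match → Group B. "alloy": 'll' doubled, passes → Group A.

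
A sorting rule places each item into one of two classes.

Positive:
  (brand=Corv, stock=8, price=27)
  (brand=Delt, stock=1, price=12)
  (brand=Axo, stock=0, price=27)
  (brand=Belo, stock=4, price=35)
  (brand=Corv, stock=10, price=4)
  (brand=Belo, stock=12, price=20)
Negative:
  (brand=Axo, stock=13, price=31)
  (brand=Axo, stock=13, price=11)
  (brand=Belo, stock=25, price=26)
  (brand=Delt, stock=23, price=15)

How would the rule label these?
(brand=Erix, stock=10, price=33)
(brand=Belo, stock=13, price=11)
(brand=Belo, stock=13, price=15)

Positive, Negative, Negative

The rule appears to be: stock ≤ 12.
Positive: (brand=Erix, stock=10, price=33), since stock = 10.
Negative: (brand=Belo, stock=13, price=11), since stock = 13.
Negative: (brand=Belo, stock=13, price=15), since stock = 13.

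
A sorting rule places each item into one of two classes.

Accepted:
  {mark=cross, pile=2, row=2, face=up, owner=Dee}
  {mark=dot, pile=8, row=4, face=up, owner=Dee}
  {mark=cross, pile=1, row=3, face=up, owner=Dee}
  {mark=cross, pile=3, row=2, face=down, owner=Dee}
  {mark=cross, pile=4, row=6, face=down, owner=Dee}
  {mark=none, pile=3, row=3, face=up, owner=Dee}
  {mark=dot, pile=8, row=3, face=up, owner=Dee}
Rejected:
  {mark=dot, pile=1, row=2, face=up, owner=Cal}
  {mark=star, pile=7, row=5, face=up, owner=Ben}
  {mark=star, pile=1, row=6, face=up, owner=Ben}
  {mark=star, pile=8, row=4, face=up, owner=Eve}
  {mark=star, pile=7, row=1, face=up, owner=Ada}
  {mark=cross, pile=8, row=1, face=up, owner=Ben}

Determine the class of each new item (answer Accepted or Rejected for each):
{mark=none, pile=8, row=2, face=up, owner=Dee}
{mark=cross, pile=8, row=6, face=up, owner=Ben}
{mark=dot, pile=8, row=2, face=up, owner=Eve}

Rule: owner is Dee. This holds for each 'Accepted' example and fails for each 'Rejected' one.
{mark=none, pile=8, row=2, face=up, owner=Dee}: owner is Dee, meets the rule → Accepted.
{mark=cross, pile=8, row=6, face=up, owner=Ben}: owner is Ben, does not satisfy this → Rejected.
{mark=dot, pile=8, row=2, face=up, owner=Eve}: owner is Eve, does not satisfy this → Rejected.

Accepted, Rejected, Rejected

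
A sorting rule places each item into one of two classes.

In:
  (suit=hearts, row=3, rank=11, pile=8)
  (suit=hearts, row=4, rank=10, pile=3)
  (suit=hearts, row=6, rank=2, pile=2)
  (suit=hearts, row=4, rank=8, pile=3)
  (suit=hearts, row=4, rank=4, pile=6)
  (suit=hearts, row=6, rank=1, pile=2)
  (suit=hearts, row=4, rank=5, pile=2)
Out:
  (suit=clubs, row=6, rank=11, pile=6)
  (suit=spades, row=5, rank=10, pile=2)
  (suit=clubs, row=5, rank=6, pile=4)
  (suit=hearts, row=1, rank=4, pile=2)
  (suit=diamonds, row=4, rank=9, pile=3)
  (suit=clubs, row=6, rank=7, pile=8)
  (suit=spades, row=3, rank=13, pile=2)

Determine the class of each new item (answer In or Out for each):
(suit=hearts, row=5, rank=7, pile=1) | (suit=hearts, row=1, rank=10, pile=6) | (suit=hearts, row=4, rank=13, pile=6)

In, Out, In

A rule that fits every label: suit is hearts AND row ≥ 3 — true of each 'In' example, false of each 'Out' one.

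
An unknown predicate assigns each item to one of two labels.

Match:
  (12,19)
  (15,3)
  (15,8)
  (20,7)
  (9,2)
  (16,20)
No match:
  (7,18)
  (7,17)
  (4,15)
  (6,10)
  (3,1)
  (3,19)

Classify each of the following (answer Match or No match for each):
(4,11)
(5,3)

'Match' ⟺ first ≥ 8.
(4,11) — first 4, hence No match. (5,3) — first 5, hence No match.

No match, No match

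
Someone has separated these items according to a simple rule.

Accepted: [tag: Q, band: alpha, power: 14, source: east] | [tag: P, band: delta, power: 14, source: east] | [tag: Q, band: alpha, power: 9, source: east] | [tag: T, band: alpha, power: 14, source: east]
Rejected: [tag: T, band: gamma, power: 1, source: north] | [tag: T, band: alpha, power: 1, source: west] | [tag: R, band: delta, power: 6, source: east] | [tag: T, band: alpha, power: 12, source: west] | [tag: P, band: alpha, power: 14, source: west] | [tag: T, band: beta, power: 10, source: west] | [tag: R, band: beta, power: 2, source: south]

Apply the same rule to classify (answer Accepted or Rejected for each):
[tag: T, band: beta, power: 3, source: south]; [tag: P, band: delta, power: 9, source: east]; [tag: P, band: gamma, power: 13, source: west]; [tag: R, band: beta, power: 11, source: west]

Rejected, Accepted, Rejected, Rejected

Every 'Accepted' example satisfies: source is east AND power ≥ 9. None of the 'Rejected' examples do.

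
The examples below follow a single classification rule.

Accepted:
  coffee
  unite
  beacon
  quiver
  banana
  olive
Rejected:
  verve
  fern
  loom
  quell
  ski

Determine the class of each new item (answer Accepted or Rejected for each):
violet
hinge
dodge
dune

Accepted, Rejected, Rejected, Rejected

Every 'Accepted' example satisfies: has ≥ 3 vowels. None of the 'Rejected' examples do.
violet → 3 vowels → Accepted.
hinge → 2 vowels → Rejected.
dodge → 2 vowels → Rejected.
dune → 2 vowels → Rejected.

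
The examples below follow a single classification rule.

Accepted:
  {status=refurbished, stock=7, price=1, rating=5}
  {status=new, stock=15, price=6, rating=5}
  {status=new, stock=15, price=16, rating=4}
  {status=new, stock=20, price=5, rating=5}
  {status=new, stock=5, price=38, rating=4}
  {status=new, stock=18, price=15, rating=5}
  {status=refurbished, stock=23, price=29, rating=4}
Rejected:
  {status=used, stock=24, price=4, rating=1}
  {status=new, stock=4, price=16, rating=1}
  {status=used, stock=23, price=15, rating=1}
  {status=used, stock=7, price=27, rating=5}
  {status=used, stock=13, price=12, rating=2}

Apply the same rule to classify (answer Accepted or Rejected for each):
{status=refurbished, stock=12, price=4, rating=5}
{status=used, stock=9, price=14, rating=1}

Rule: price ≠ 27 AND rating ≥ 4. This holds for each 'Accepted' example and fails for each 'Rejected' one.
Accepted: {status=refurbished, stock=12, price=4, rating=5}, since price = 4, rating = 5. Rejected: {status=used, stock=9, price=14, rating=1}, since price = 14, rating = 1.

Accepted, Rejected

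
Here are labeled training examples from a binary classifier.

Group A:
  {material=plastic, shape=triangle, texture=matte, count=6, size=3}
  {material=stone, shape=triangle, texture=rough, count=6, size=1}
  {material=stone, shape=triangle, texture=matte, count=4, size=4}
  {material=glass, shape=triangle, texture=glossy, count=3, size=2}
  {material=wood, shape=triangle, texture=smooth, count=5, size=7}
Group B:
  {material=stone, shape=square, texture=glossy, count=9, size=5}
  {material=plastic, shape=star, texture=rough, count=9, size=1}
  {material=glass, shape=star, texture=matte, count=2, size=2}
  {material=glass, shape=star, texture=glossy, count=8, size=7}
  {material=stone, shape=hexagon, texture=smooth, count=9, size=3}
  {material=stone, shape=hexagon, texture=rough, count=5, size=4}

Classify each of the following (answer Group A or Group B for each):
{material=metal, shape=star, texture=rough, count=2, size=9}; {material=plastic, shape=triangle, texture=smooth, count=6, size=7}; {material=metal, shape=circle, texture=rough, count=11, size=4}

Group B, Group A, Group B

Rule: shape is triangle. This holds for each 'Group A' example and fails for each 'Group B' one.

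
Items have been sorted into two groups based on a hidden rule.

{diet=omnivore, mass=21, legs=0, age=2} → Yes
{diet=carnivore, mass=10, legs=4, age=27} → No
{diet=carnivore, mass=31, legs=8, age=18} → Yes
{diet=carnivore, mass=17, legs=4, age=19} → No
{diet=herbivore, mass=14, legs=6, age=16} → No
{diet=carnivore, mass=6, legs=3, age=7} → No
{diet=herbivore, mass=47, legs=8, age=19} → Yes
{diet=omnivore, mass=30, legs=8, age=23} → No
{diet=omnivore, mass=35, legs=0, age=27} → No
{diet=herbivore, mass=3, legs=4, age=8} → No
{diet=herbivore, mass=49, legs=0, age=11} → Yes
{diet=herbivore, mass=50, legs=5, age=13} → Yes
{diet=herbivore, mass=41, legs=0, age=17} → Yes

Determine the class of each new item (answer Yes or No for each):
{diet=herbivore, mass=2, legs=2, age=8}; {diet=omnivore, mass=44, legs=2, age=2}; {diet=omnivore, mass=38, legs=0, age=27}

No, Yes, No

The classifier is using: mass ≥ 21 AND age ≤ 19.
No: {diet=herbivore, mass=2, legs=2, age=8}, since mass = 2, age = 8. Yes: {diet=omnivore, mass=44, legs=2, age=2}, since mass = 44, age = 2. No: {diet=omnivore, mass=38, legs=0, age=27}, since mass = 38, age = 27.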